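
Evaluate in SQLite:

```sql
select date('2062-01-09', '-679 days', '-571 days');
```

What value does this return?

2058-08-08

Applying '-679 days' to 2062-01-09: counting 679 days back gives 2060-03-01.
Applying '-571 days' to 2060-03-01: counting 571 days back gives 2058-08-08.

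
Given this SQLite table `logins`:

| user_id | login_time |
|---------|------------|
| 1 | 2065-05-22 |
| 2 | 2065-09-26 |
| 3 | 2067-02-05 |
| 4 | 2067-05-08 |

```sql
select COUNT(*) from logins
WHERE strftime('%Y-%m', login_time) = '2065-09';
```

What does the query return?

Rows with year-month 2065-09: 2065-09-26 → 1.

1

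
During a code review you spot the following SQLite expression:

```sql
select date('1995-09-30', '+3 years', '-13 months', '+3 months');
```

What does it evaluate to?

1997-11-30

Adding +3 years to 1995-09-30 gives 1998-09-30.
Adding -13 months to 1998-09-30 gives 1997-08-30.
Adding +3 months to 1997-08-30 gives 1997-11-30.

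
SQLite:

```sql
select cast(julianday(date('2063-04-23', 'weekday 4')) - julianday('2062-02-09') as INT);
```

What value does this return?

`weekday 4` advances to the next Thursday; 2063-04-23 is a Monday, so it moves forward to 2063-04-26.
19 days remain in February 2062 after the 9th (28 − 9).
Full months from March 2062 through March 2063 contribute their day counts.
Then 26 days into April 2063.
Total: 19 + 31 + 30 + 31 + 30 + 31 + 31 + 30 + 31 + 30 + 31 + 31 + 28 + 31 + 26 = 441.

441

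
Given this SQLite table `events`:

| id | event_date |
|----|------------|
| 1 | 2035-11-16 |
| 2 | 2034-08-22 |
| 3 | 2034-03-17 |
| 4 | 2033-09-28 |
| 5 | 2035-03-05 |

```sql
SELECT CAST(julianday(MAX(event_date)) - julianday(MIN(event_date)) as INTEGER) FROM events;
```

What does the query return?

779

MIN = 2033-09-28, MAX = 2035-11-16.
2 days remain in September 2033 after the 28th (30 − 28).
Full months from October 2033 through October 2035 contribute their day counts.
Then 16 days into November 2035.
Total: 2 + 31 + 30 + 31 + 31 + 28 + 31 + 30 + 31 + 30 + 31 + 31 + 30 + 31 + 30 + 31 + 31 + 28 + 31 + 30 + 31 + 30 + 31 + 31 + 30 + 31 + 16 = 779.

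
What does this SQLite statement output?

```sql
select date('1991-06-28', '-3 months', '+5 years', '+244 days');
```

Adding -3 months to 1991-06-28 gives 1991-03-28.
Adding +5 years to 1991-03-28 gives 1996-03-28.
Applying '+244 days' to 1996-03-28: counting 244 days forward gives 1996-11-27.

1996-11-27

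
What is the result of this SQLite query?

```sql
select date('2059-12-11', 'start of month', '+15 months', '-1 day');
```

2061-02-28

`start of month` rewinds 2059-12-11 to 2059-12-01.
Adding +15 months to 2059-12-01 gives 2061-03-01.
Going back 1 day from 2061-03-01 reaches 2061-02-28 (last day of February, 28 days).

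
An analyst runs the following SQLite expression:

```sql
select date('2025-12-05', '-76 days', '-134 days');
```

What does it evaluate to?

2025-05-09

Applying '-76 days' to 2025-12-05: counting 76 days back gives 2025-09-20.
Applying '-134 days' to 2025-09-20: counting 134 days back gives 2025-05-09.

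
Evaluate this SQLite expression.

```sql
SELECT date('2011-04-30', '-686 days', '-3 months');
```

Applying '-686 days' to 2011-04-30: counting 686 days back gives 2009-06-13.
Adding -3 months to 2009-06-13 gives 2009-03-13.

2009-03-13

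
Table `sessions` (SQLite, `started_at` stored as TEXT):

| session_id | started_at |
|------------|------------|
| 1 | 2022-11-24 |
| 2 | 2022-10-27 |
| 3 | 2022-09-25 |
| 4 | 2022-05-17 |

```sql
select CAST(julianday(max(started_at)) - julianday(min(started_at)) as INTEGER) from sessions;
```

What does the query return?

191

MIN = 2022-05-17, MAX = 2022-11-24.
14 days remain in May 2022 after the 17th (31 − 17).
June 2022: 30 days.
July 2022: 31 days.
August 2022: 31 days.
September 2022: 30 days.
October 2022: 31 days.
Then 24 days into November 2022.
Total: 14 + 30 + 31 + 31 + 30 + 31 + 24 = 191.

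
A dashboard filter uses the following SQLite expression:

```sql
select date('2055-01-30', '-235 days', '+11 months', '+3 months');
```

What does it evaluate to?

2055-08-09

Applying '-235 days' to 2055-01-30: counting 235 days back gives 2054-06-09.
Adding +11 months to 2054-06-09 gives 2055-05-09.
Adding +3 months to 2055-05-09 gives 2055-08-09.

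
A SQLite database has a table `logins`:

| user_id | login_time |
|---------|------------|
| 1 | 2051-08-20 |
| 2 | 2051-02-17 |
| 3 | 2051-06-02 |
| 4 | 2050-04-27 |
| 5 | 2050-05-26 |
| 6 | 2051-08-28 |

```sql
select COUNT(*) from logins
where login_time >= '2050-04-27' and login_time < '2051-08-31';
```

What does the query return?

6

Rows in [2050-04-27, 2051-08-31): 2051-08-20, 2051-02-17, 2051-06-02, 2050-04-27, 2050-05-26, 2051-08-28 → 6 rows.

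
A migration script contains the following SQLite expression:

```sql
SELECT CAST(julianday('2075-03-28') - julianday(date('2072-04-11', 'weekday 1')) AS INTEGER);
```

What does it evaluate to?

`weekday 1` advances to the next Monday; 2072-04-11 is already a Monday, so it stays at 2072-04-11.
19 days remain in April 2072 after the 11th (30 − 11).
Full months from May 2072 through February 2075 contribute their day counts.
Then 28 days into March 2075.
Total: 19 + 31 + 30 + 31 + 31 + 30 + 31 + 30 + 31 + 31 + 28 + 31 + 30 + 31 + 30 + 31 + 31 + 30 + 31 + 30 + 31 + 31 + 28 + 31 + 30 + 31 + 30 + 31 + 31 + 30 + 31 + 30 + 31 + 31 + 28 + 28 = 1081.

1081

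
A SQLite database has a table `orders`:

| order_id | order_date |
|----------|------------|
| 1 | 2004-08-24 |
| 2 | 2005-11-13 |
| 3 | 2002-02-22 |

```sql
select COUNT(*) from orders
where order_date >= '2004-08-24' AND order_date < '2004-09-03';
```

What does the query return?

1

Rows in [2004-08-24, 2004-09-03): 2004-08-24 → 1 row.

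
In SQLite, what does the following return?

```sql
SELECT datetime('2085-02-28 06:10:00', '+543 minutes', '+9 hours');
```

2085-03-01 00:13:00

543 minutes = 9h 3m; +543 minutes from 2085-02-28 06:10:00 is 2085-02-28 15:13:00.
+9 hours from 2085-02-28 15:13:00 is 2085-03-01 00:13:00 (crosses midnight).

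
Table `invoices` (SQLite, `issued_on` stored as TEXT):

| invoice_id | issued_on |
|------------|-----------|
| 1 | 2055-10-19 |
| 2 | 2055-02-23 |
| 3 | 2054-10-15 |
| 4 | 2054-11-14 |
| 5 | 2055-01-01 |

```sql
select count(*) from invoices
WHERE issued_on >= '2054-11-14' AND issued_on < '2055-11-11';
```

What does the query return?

Rows in [2054-11-14, 2055-11-11): 2055-10-19, 2055-02-23, 2054-11-14, 2055-01-01 → 4 rows.

4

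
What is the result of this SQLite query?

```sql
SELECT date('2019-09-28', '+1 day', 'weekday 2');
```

2019-10-01

Advancing 1 more day within September lands on 2019-09-29.
`weekday 2` advances to the next Tuesday; 2019-09-29 is a Sunday, so it moves forward to 2019-10-01.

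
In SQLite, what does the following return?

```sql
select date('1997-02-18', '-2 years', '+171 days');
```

1995-08-08

Adding -2 years to 1997-02-18 gives 1995-02-18.
Applying '+171 days' to 1995-02-18: counting 171 days forward gives 1995-08-08.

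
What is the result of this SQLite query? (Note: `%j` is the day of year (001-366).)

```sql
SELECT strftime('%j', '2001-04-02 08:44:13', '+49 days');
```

First apply '+49 days': 2001-04-02 08:44:13 → 2001-05-21 08:44:13.
Day-of-year for 2001-05-21: days since 2001-01-01 inclusive = 141, zero-padded to 141.

141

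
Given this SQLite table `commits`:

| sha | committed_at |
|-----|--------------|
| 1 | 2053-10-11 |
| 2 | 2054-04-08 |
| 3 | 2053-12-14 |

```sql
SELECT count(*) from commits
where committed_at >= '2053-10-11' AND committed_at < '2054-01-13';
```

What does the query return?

Rows in [2053-10-11, 2054-01-13): 2053-10-11, 2053-12-14 → 2 rows.

2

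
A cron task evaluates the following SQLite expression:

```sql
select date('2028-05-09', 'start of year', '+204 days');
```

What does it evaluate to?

`start of year` rewinds 2028-05-09 to 2028-01-01.
Applying '+204 days' to 2028-01-01: counting 204 days forward gives 2028-07-23.

2028-07-23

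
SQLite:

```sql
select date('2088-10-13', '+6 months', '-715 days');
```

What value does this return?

Adding +6 months to 2088-10-13 gives 2089-04-13.
Applying '-715 days' to 2089-04-13: counting 715 days back gives 2087-04-29.

2087-04-29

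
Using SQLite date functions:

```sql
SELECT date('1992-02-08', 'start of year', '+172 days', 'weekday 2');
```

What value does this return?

1992-06-23

`start of year` rewinds 1992-02-08 to 1992-01-01.
Applying '+172 days' to 1992-01-01: counting 172 days forward gives 1992-06-21.
`weekday 2` advances to the next Tuesday; 1992-06-21 is a Sunday, so it moves forward to 1992-06-23.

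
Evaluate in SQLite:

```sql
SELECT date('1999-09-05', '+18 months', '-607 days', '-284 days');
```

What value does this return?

1998-09-26

Adding +18 months to 1999-09-05 gives 2001-03-05.
Applying '-607 days' to 2001-03-05: counting 607 days back gives 1999-07-07.
Applying '-284 days' to 1999-07-07: counting 284 days back gives 1998-09-26.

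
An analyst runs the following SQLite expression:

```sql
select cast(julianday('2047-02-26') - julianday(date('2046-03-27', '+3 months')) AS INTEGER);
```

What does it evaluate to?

244

Adding +3 months to 2046-03-27 gives 2046-06-27.
3 days remain in June 2046 after the 27th (30 − 27).
Full months from July 2046 through January 2047 contribute their day counts.
Then 26 days into February 2047.
Total: 3 + 31 + 31 + 30 + 31 + 30 + 31 + 31 + 26 = 244.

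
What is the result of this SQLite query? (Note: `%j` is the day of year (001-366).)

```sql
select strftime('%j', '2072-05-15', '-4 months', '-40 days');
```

340

First apply '-4 months', '-40 days': 2072-05-15 → 2071-12-06.
Day-of-year for 2071-12-06: days since 2071-01-01 inclusive = 340, zero-padded to 340.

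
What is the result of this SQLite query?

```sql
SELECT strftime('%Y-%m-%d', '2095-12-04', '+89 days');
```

2096-03-02

First apply '+89 days': 2095-12-04 → 2096-03-02.
`%Y-%m-%d` extracts the ISO date: 2096-03-02.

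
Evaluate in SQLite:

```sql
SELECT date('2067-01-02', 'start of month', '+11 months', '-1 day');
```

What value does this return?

`start of month` rewinds 2067-01-02 to 2067-01-01.
Adding +11 months to 2067-01-01 gives 2067-12-01.
Going back 1 day from 2067-12-01 reaches 2067-11-30 (last day of November, 30 days).

2067-11-30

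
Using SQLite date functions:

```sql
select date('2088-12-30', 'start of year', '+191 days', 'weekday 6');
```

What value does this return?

`start of year` rewinds 2088-12-30 to 2088-01-01.
Applying '+191 days' to 2088-01-01: counting 191 days forward gives 2088-07-10.
`weekday 6` advances to the next Saturday; 2088-07-10 is already a Saturday, so it stays at 2088-07-10.

2088-07-10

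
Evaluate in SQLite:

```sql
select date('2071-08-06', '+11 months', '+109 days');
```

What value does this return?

Adding +11 months to 2071-08-06 gives 2072-07-06.
Applying '+109 days' to 2072-07-06: counting 109 days forward gives 2072-10-23.

2072-10-23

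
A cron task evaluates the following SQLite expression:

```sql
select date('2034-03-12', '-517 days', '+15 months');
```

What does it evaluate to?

2034-01-11

Applying '-517 days' to 2034-03-12: counting 517 days back gives 2032-10-11.
Adding +15 months to 2032-10-11 gives 2034-01-11.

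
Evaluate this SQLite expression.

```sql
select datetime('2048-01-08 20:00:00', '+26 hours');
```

2048-01-09 22:00:00

+26 hours from 2048-01-08 20:00:00 is 2048-01-09 22:00:00 (crosses midnight).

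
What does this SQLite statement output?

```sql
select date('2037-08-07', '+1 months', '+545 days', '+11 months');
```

2040-02-06

Adding +1 month to 2037-08-07 gives 2037-09-07.
Applying '+545 days' to 2037-09-07: counting 545 days forward gives 2039-03-06.
Adding +11 months to 2039-03-06 gives 2040-02-06.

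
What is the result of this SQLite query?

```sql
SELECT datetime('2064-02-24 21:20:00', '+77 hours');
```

+77 hours from 2064-02-24 21:20:00 is 2064-02-28 02:20:00 (crosses midnight).

2064-02-28 02:20:00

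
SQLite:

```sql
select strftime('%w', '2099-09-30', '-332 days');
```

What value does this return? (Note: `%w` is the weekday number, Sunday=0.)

0

First apply '-332 days': 2099-09-30 → 2098-11-02.
2098-11-02 is a Sunday; with Sunday=0 that is 0.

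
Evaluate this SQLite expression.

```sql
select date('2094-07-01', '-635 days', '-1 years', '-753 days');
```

2089-09-11

Applying '-635 days' to 2094-07-01: counting 635 days back gives 2092-10-04.
Adding -1 year to 2092-10-04 gives 2091-10-04.
Applying '-753 days' to 2091-10-04: counting 753 days back gives 2089-09-11.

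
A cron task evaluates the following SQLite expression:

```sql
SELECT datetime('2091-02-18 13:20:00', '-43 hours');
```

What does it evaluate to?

-43 hours from 2091-02-18 13:20:00 is 2091-02-16 18:20:00 (crosses midnight).

2091-02-16 18:20:00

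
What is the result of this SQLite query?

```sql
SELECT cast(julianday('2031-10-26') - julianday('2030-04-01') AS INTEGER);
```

573

29 days remain in April 2030 after the 1st (30 − 1).
Full months from May 2030 through September 2031 contribute their day counts.
Then 26 days into October 2031.
Total: 29 + 31 + 30 + 31 + 31 + 30 + 31 + 30 + 31 + 31 + 28 + 31 + 30 + 31 + 30 + 31 + 31 + 30 + 26 = 573.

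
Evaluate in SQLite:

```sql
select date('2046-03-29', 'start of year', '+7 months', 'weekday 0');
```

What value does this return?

`start of year` rewinds 2046-03-29 to 2046-01-01.
Adding +7 months to 2046-01-01 gives 2046-08-01.
`weekday 0` advances to the next Sunday; 2046-08-01 is a Wednesday, so it moves forward to 2046-08-05.

2046-08-05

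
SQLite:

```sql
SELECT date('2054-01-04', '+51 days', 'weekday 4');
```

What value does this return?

Applying '+51 days' to 2054-01-04: counting 51 days forward gives 2054-02-24.
`weekday 4` advances to the next Thursday; 2054-02-24 is a Tuesday, so it moves forward to 2054-02-26.

2054-02-26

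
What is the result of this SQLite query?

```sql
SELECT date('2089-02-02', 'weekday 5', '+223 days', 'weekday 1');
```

2089-09-19

`weekday 5` advances to the next Friday; 2089-02-02 is a Wednesday, so it moves forward to 2089-02-04.
Applying '+223 days' to 2089-02-04: counting 223 days forward gives 2089-09-15.
`weekday 1` advances to the next Monday; 2089-09-15 is a Thursday, so it moves forward to 2089-09-19.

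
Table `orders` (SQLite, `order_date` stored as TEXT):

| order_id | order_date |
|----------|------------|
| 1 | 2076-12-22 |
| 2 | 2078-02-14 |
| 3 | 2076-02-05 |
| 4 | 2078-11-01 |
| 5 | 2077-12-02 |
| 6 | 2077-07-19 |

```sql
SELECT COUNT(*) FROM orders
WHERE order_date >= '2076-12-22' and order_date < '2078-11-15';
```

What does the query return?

Rows in [2076-12-22, 2078-11-15): 2076-12-22, 2078-02-14, 2078-11-01, 2077-12-02, 2077-07-19 → 5 rows.

5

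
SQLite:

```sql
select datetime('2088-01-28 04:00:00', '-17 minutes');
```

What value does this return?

2088-01-28 03:43:00

-17 minutes from 2088-01-28 04:00:00 is 2088-01-28 03:43:00.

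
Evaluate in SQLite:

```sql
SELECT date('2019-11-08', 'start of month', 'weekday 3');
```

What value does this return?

2019-11-06

`start of month` rewinds 2019-11-08 to 2019-11-01.
`weekday 3` advances to the next Wednesday; 2019-11-01 is a Friday, so it moves forward to 2019-11-06.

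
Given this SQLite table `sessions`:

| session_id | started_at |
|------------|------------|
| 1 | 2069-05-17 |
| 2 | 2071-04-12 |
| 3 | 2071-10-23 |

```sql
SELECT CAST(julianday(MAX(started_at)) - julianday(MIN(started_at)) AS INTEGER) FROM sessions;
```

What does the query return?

889

MIN = 2069-05-17, MAX = 2071-10-23.
14 days remain in May 2069 after the 17th (31 − 17).
Full months from June 2069 through September 2071 contribute their day counts.
Then 23 days into October 2071.
Total: 14 + 30 + 31 + 31 + 30 + 31 + 30 + 31 + 31 + 28 + 31 + 30 + 31 + 30 + 31 + 31 + 30 + 31 + 30 + 31 + 31 + 28 + 31 + 30 + 31 + 30 + 31 + 31 + 30 + 23 = 889.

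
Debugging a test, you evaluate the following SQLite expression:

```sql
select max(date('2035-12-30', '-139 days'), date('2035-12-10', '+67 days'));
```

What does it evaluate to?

date('2035-12-30', '-139 days') → 2035-08-13.
date('2035-12-10', '+67 days') → 2036-02-15.
Later of the two is 2036-02-15.

2036-02-15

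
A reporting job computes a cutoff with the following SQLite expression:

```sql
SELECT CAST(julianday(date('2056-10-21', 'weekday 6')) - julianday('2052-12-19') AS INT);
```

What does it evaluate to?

1402

`weekday 6` advances to the next Saturday; 2056-10-21 is already a Saturday, so it stays at 2056-10-21.
12 days remain in December 2052 after the 19th (31 − 19).
Full months from January 2053 through September 2056 contribute their day counts.
Then 21 days into October 2056.
Total: 12 + 31 + 28 + 31 + 30 + 31 + 30 + 31 + 31 + 30 + 31 + 30 + 31 + 31 + 28 + 31 + 30 + 31 + 30 + 31 + 31 + 30 + 31 + 30 + 31 + 31 + 28 + 31 + 30 + 31 + 30 + 31 + 31 + 30 + 31 + 30 + 31 + 31 + 29 + 31 + 30 + 31 + 30 + 31 + 31 + 30 + 21 = 1402.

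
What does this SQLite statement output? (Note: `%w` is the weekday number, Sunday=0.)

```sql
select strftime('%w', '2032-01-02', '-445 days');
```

First apply '-445 days': 2032-01-02 → 2030-10-14.
2030-10-14 is a Monday; with Sunday=0 that is 1.

1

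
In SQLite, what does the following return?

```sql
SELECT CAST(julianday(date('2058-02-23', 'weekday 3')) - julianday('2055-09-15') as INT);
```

896

`weekday 3` advances to the next Wednesday; 2058-02-23 is a Saturday, so it moves forward to 2058-02-27.
15 days remain in September 2055 after the 15th (30 − 15).
Full months from October 2055 through January 2058 contribute their day counts.
Then 27 days into February 2058.
Total: 15 + 31 + 30 + 31 + 31 + 29 + 31 + 30 + 31 + 30 + 31 + 31 + 30 + 31 + 30 + 31 + 31 + 28 + 31 + 30 + 31 + 30 + 31 + 31 + 30 + 31 + 30 + 31 + 31 + 27 = 896.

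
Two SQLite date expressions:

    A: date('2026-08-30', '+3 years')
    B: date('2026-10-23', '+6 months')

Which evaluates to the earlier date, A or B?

A = 2029-08-30.
B = 2027-04-23.
B is earlier.

B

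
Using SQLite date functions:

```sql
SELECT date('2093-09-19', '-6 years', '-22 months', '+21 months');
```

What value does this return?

2087-08-19

Adding -6 years to 2093-09-19 gives 2087-09-19.
Adding -22 months to 2087-09-19 gives 2085-11-19.
Adding +21 months to 2085-11-19 gives 2087-08-19.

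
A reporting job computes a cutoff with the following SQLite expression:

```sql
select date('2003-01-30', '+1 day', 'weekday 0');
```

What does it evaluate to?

Advancing 1 more day within January lands on 2003-01-31.
`weekday 0` advances to the next Sunday; 2003-01-31 is a Friday, so it moves forward to 2003-02-02.

2003-02-02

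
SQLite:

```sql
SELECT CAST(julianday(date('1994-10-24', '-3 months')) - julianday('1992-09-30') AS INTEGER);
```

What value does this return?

Adding -3 months to 1994-10-24 gives 1994-07-24.
0 days remain in September 1992 after the 30th (30 − 30).
Full months from October 1992 through June 1994 contribute their day counts.
Then 24 days into July 1994.
Total: 0 + 31 + 30 + 31 + 31 + 28 + 31 + 30 + 31 + 30 + 31 + 31 + 30 + 31 + 30 + 31 + 31 + 28 + 31 + 30 + 31 + 30 + 24 = 662.

662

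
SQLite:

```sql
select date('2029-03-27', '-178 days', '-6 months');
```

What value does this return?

Applying '-178 days' to 2029-03-27: counting 178 days back gives 2028-09-30.
Adding -6 months to 2028-09-30 gives 2028-03-30.

2028-03-30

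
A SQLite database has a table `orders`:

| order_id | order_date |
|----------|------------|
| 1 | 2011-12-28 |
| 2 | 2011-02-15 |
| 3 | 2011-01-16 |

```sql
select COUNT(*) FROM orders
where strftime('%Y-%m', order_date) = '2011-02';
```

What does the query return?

1

Rows with year-month 2011-02: 2011-02-15 → 1.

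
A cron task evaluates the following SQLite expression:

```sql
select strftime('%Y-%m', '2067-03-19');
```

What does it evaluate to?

2067-03

`%Y-%m` extracts the year-month: 2067-03.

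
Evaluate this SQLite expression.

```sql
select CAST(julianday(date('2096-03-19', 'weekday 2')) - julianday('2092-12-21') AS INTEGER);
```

`weekday 2` advances to the next Tuesday; 2096-03-19 is a Monday, so it moves forward to 2096-03-20.
10 days remain in December 2092 after the 21st (31 − 21).
Full months from January 2093 through February 2096 contribute their day counts.
Then 20 days into March 2096.
Total: 10 + 31 + 28 + 31 + 30 + 31 + 30 + 31 + 31 + 30 + 31 + 30 + 31 + 31 + 28 + 31 + 30 + 31 + 30 + 31 + 31 + 30 + 31 + 30 + 31 + 31 + 28 + 31 + 30 + 31 + 30 + 31 + 31 + 30 + 31 + 30 + 31 + 31 + 29 + 20 = 1185.

1185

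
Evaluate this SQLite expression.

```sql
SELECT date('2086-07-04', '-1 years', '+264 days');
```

2086-03-25

Adding -1 year to 2086-07-04 gives 2085-07-04.
Applying '+264 days' to 2085-07-04: counting 264 days forward gives 2086-03-25.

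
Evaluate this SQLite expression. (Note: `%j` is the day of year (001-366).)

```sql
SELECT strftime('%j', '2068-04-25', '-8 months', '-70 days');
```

167

First apply '-8 months', '-70 days': 2068-04-25 → 2067-06-16.
Day-of-year for 2067-06-16: days since 2067-01-01 inclusive = 167, zero-padded to 167.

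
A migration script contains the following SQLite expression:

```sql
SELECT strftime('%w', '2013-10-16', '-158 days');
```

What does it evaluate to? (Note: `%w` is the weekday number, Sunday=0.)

6

First apply '-158 days': 2013-10-16 → 2013-05-11.
2013-05-11 is a Saturday; with Sunday=0 that is 6.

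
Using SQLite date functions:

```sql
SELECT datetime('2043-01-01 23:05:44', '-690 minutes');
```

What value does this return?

2043-01-01 11:35:44

690 minutes = 11h 30m; -690 minutes from 2043-01-01 23:05:44 is 2043-01-01 11:35:44.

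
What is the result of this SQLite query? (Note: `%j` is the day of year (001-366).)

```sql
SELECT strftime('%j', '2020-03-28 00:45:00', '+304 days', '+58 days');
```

084

First apply '+304 days', '+58 days': 2020-03-28 00:45:00 → 2021-03-25 00:45:00.
Day-of-year for 2021-03-25: days since 2021-01-01 inclusive = 84, zero-padded to 084.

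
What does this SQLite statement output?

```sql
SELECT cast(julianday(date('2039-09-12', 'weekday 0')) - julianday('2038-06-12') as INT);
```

`weekday 0` advances to the next Sunday; 2039-09-12 is a Monday, so it moves forward to 2039-09-18.
18 days remain in June 2038 after the 12th (30 − 12).
Full months from July 2038 through August 2039 contribute their day counts.
Then 18 days into September 2039.
Total: 18 + 31 + 31 + 30 + 31 + 30 + 31 + 31 + 28 + 31 + 30 + 31 + 30 + 31 + 31 + 18 = 463.

463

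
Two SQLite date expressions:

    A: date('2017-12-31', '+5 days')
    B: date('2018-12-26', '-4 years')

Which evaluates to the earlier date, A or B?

A = 2018-01-05.
B = 2014-12-26.
B is earlier.

B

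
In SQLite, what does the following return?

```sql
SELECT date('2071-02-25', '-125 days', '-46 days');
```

Applying '-125 days' to 2071-02-25: counting 125 days back gives 2070-10-23.
Applying '-46 days' to 2070-10-23: counting 46 days back gives 2070-09-07.

2070-09-07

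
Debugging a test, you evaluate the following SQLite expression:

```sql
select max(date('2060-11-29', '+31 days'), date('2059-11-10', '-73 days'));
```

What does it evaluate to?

date('2060-11-29', '+31 days') → 2060-12-30.
date('2059-11-10', '-73 days') → 2059-08-29.
Later of the two is 2060-12-30.

2060-12-30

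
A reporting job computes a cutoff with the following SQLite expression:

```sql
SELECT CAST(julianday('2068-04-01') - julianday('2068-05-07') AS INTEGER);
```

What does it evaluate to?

29 days remain in April 2068 after the 1st (30 − 1).
Then 7 days into May 2068.
Total: 29 + 7 = 36.
The subtraction is earlier − later, so the result is −36 → -36.

-36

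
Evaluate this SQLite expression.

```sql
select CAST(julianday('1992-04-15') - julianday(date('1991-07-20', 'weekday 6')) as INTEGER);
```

270

`weekday 6` advances to the next Saturday; 1991-07-20 is already a Saturday, so it stays at 1991-07-20.
11 days remain in July 1991 after the 20th (31 − 20).
Full months from August 1991 through March 1992 contribute their day counts.
Then 15 days into April 1992.
Total: 11 + 31 + 30 + 31 + 30 + 31 + 31 + 29 + 31 + 15 = 270.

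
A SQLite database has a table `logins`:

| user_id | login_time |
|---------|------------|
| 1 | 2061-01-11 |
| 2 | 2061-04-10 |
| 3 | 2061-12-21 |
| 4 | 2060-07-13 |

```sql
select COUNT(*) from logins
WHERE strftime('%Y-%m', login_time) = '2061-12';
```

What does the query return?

Rows with year-month 2061-12: 2061-12-21 → 1.

1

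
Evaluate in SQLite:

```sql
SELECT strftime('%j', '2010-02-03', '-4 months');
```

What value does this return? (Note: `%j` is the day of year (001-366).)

276

First apply '-4 months': 2010-02-03 → 2009-10-03.
Day-of-year for 2009-10-03: days since 2009-01-01 inclusive = 276, zero-padded to 276.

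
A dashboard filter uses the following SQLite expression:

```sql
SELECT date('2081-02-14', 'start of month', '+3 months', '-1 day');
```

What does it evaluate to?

2081-04-30

`start of month` rewinds 2081-02-14 to 2081-02-01.
Adding +3 months to 2081-02-01 gives 2081-05-01.
Going back 1 day from 2081-05-01 reaches 2081-04-30 (last day of April, 30 days).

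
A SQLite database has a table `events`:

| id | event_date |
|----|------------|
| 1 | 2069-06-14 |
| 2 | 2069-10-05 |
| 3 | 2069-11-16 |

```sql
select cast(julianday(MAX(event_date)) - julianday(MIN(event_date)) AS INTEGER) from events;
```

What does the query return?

155

MIN = 2069-06-14, MAX = 2069-11-16.
16 days remain in June 2069 after the 14th (30 − 14).
July 2069: 31 days.
August 2069: 31 days.
September 2069: 30 days.
October 2069: 31 days.
Then 16 days into November 2069.
Total: 16 + 31 + 31 + 30 + 31 + 16 = 155.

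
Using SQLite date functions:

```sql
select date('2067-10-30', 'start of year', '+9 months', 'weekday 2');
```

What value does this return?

`start of year` rewinds 2067-10-30 to 2067-01-01.
Adding +9 months to 2067-01-01 gives 2067-10-01.
`weekday 2` advances to the next Tuesday; 2067-10-01 is a Saturday, so it moves forward to 2067-10-04.

2067-10-04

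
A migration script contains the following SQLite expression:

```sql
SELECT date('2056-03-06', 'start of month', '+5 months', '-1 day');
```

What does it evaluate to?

`start of month` rewinds 2056-03-06 to 2056-03-01.
Adding +5 months to 2056-03-01 gives 2056-08-01.
Going back 1 day from 2056-08-01 reaches 2056-07-31 (last day of July, 31 days).

2056-07-31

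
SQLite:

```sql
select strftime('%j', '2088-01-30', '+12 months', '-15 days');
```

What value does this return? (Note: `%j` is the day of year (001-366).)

First apply '+12 months', '-15 days': 2088-01-30 → 2089-01-15.
Day-of-year for 2089-01-15: days since 2089-01-01 inclusive = 15, zero-padded to 015.

015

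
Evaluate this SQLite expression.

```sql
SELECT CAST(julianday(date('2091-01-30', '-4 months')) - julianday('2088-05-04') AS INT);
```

879

Adding -4 months to 2091-01-30 gives 2090-09-30.
27 days remain in May 2088 after the 4th (31 − 4).
Full months from June 2088 through August 2090 contribute their day counts.
Then 30 days into September 2090.
Total: 27 + 30 + 31 + 31 + 30 + 31 + 30 + 31 + 31 + 28 + 31 + 30 + 31 + 30 + 31 + 31 + 30 + 31 + 30 + 31 + 31 + 28 + 31 + 30 + 31 + 30 + 31 + 31 + 30 = 879.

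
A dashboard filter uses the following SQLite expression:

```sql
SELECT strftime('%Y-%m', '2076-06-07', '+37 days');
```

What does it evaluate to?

First apply '+37 days': 2076-06-07 → 2076-07-14.
`%Y-%m` extracts the year-month: 2076-07.

2076-07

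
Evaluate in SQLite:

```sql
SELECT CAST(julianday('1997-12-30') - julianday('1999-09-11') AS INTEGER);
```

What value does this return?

-620

1 day remains in December 1997 after the 30th (31 − 30).
Full months from January 1998 through August 1999 contribute their day counts.
Then 11 days into September 1999.
Total: 1 + 31 + 28 + 31 + 30 + 31 + 30 + 31 + 31 + 30 + 31 + 30 + 31 + 31 + 28 + 31 + 30 + 31 + 30 + 31 + 31 + 11 = 620.
The subtraction is earlier − later, so the result is −620 → -620.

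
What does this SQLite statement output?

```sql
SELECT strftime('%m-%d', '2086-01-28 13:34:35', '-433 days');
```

11-21

First apply '-433 days': 2086-01-28 13:34:35 → 2084-11-21 13:34:35.
`%m-%d` extracts the month-day: 11-21.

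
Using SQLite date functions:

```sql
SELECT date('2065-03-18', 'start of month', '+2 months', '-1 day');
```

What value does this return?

2065-04-30

`start of month` rewinds 2065-03-18 to 2065-03-01.
Adding +2 months to 2065-03-01 gives 2065-05-01.
Going back 1 day from 2065-05-01 reaches 2065-04-30 (last day of April, 30 days).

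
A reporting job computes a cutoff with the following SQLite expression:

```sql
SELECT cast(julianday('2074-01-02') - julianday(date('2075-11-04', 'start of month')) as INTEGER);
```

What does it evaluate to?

`start of month` rewinds 2075-11-04 to 2075-11-01.
29 days remain in January 2074 after the 2nd (31 − 2).
Full months from February 2074 through October 2075 contribute their day counts.
Then 1 day into November 2075.
Total: 29 + 28 + 31 + 30 + 31 + 30 + 31 + 31 + 30 + 31 + 30 + 31 + 31 + 28 + 31 + 30 + 31 + 30 + 31 + 31 + 30 + 31 + 1 = 668.
The subtraction is earlier − later, so the result is −668 → -668.

-668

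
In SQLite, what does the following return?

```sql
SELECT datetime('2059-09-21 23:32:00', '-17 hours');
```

-17 hours from 2059-09-21 23:32:00 is 2059-09-21 06:32:00.

2059-09-21 06:32:00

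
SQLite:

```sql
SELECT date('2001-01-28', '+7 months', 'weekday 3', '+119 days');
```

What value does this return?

2001-12-26

Adding +7 months to 2001-01-28 gives 2001-08-28.
`weekday 3` advances to the next Wednesday; 2001-08-28 is a Tuesday, so it moves forward to 2001-08-29.
Applying '+119 days' to 2001-08-29: counting 119 days forward gives 2001-12-26.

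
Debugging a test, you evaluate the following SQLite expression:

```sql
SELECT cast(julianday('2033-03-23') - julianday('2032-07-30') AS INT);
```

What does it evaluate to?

236

1 day remains in July 2032 after the 30th (31 − 30).
Full months from August 2032 through February 2033 contribute their day counts.
Then 23 days into March 2033.
Total: 1 + 31 + 30 + 31 + 30 + 31 + 31 + 28 + 23 = 236.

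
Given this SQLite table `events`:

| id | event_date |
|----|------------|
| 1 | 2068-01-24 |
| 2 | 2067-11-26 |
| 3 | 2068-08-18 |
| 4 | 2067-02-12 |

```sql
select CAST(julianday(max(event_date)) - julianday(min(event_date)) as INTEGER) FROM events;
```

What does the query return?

MIN = 2067-02-12, MAX = 2068-08-18.
16 days remain in February 2067 after the 12th (28 − 12).
Full months from March 2067 through July 2068 contribute their day counts.
Then 18 days into August 2068.
Total: 16 + 31 + 30 + 31 + 30 + 31 + 31 + 30 + 31 + 30 + 31 + 31 + 29 + 31 + 30 + 31 + 30 + 31 + 18 = 553.

553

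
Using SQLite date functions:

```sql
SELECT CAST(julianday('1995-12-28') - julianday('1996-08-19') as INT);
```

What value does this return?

-235

3 days remain in December 1995 after the 28th (31 − 28).
Full months from January 1996 through July 1996 contribute their day counts.
Then 19 days into August 1996.
Total: 3 + 31 + 29 + 31 + 30 + 31 + 30 + 31 + 19 = 235.
The subtraction is earlier − later, so the result is −235 → -235.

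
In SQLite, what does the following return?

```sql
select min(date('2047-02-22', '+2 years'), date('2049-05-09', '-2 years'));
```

date('2047-02-22', '+2 years') → 2049-02-22.
date('2049-05-09', '-2 years') → 2047-05-09.
Earlier of the two is 2047-05-09.

2047-05-09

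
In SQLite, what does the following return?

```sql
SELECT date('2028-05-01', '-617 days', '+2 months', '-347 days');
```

Applying '-617 days' to 2028-05-01: counting 617 days back gives 2026-08-23.
Adding +2 months to 2026-08-23 gives 2026-10-23.
Applying '-347 days' to 2026-10-23: counting 347 days back gives 2025-11-10.

2025-11-10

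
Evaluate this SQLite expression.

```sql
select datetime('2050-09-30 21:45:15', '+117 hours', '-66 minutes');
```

2050-10-05 17:39:15

+117 hours from 2050-09-30 21:45:15 is 2050-10-05 18:45:15 (crosses midnight).
66 minutes = 1h 6m; -66 minutes from 2050-10-05 18:45:15 is 2050-10-05 17:39:15.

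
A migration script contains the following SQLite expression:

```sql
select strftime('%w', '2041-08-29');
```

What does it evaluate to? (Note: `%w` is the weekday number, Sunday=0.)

4

2041-08-29 is a Thursday; with Sunday=0 that is 4.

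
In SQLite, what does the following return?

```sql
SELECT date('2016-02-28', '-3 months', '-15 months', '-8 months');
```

Adding -3 months to 2016-02-28 gives 2015-11-28.
Adding -15 months to 2015-11-28 gives 2014-08-28.
Adding -8 months to 2014-08-28 gives 2013-12-28.

2013-12-28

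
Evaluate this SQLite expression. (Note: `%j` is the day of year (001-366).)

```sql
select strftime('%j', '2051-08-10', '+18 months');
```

041

First apply '+18 months': 2051-08-10 → 2053-02-10.
Day-of-year for 2053-02-10: days since 2053-01-01 inclusive = 41, zero-padded to 041.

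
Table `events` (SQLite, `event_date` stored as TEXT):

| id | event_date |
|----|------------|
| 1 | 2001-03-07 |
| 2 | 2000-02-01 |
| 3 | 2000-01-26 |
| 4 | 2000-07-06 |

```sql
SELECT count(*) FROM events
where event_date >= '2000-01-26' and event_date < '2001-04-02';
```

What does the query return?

4

Rows in [2000-01-26, 2001-04-02): 2001-03-07, 2000-02-01, 2000-01-26, 2000-07-06 → 4 rows.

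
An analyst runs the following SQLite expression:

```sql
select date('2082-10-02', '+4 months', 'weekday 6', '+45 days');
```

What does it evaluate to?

Adding +4 months to 2082-10-02 gives 2083-02-02.
`weekday 6` advances to the next Saturday; 2083-02-02 is a Tuesday, so it moves forward to 2083-02-06.
Applying '+45 days' to 2083-02-06: counting 45 days forward gives 2083-03-23.

2083-03-23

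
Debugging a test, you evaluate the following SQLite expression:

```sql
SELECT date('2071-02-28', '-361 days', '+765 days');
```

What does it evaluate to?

Applying '-361 days' to 2071-02-28: counting 361 days back gives 2070-03-04.
Applying '+765 days' to 2070-03-04: counting 765 days forward gives 2072-04-07.

2072-04-07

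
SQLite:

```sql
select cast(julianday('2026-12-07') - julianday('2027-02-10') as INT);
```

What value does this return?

24 days remain in December 2026 after the 7th (31 − 7).
January 2027: 31 days.
Then 10 days into February 2027.
Total: 24 + 31 + 10 = 65.
The subtraction is earlier − later, so the result is −65 → -65.

-65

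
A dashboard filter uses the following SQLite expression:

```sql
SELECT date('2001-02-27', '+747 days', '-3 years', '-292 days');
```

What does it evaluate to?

1999-05-29

Applying '+747 days' to 2001-02-27: counting 747 days forward gives 2003-03-16.
Adding -3 years to 2003-03-16 gives 2000-03-16.
Applying '-292 days' to 2000-03-16: counting 292 days back gives 1999-05-29.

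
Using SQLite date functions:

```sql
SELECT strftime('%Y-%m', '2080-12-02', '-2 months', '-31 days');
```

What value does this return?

2080-09

First apply '-2 months', '-31 days': 2080-12-02 → 2080-09-01.
`%Y-%m` extracts the year-month: 2080-09.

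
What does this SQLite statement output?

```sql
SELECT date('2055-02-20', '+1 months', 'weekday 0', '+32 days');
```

2055-04-22

Adding +1 month to 2055-02-20 gives 2055-03-20.
`weekday 0` advances to the next Sunday; 2055-03-20 is a Saturday, so it moves forward to 2055-03-21.
March 2055 has 31 days; 10 remain after the 21st, so 11 days reach 2055-04-01.
Advancing 21 more days within April lands on 2055-04-22.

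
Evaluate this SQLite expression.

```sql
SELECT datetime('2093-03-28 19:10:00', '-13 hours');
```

2093-03-28 06:10:00

-13 hours from 2093-03-28 19:10:00 is 2093-03-28 06:10:00.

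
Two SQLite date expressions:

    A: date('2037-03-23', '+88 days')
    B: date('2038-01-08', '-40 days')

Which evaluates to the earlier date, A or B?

A

A = 2037-06-19.
B = 2037-11-29.
A is earlier.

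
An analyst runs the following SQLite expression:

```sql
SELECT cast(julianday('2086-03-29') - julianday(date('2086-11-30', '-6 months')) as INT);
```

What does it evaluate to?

-62

Adding -6 months to 2086-11-30 gives 2086-05-30.
2 days remain in March 2086 after the 29th (31 − 29).
April 2086: 30 days.
Then 30 days into May 2086.
Total: 2 + 30 + 30 = 62.
The subtraction is earlier − later, so the result is −62 → -62.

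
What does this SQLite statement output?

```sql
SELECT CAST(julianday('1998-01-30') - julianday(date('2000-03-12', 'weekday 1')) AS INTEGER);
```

`weekday 1` advances to the next Monday; 2000-03-12 is a Sunday, so it moves forward to 2000-03-13.
1 day remains in January 1998 after the 30th (31 − 30).
Full months from February 1998 through February 2000 contribute their day counts.
Then 13 days into March 2000.
Total: 1 + 28 + 31 + 30 + 31 + 30 + 31 + 31 + 30 + 31 + 30 + 31 + 31 + 28 + 31 + 30 + 31 + 30 + 31 + 31 + 30 + 31 + 30 + 31 + 31 + 29 + 13 = 773.
The subtraction is earlier − later, so the result is −773 → -773.

-773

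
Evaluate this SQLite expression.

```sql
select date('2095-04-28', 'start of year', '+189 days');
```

`start of year` rewinds 2095-04-28 to 2095-01-01.
Applying '+189 days' to 2095-01-01: counting 189 days forward gives 2095-07-09.

2095-07-09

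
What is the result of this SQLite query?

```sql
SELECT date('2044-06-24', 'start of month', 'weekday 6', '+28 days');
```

2044-07-02

`start of month` rewinds 2044-06-24 to 2044-06-01.
`weekday 6` advances to the next Saturday; 2044-06-01 is a Wednesday, so it moves forward to 2044-06-04.
June 2044 has 30 days; 26 remain after the 4th, so 27 days reach 2044-07-01.
Advancing 1 more day within July lands on 2044-07-02.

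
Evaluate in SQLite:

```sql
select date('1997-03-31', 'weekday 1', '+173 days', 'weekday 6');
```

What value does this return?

1997-09-20

`weekday 1` advances to the next Monday; 1997-03-31 is already a Monday, so it stays at 1997-03-31.
Applying '+173 days' to 1997-03-31: counting 173 days forward gives 1997-09-20.
`weekday 6` advances to the next Saturday; 1997-09-20 is already a Saturday, so it stays at 1997-09-20.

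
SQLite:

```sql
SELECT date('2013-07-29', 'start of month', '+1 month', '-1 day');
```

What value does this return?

`start of month` rewinds 2013-07-29 to 2013-07-01.
Adding +1 month to 2013-07-01 gives 2013-08-01.
Going back 1 day from 2013-08-01 reaches 2013-07-31 (last day of July, 31 days).

2013-07-31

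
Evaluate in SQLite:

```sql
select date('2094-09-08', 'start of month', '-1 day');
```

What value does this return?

`start of month` rewinds 2094-09-08 to 2094-09-01.
Going back 1 day from 2094-09-01 reaches 2094-08-31 (last day of August, 31 days).

2094-08-31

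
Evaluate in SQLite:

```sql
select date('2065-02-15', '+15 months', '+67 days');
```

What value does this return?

Adding +15 months to 2065-02-15 gives 2066-05-15.
Applying '+67 days' to 2066-05-15: counting 67 days forward gives 2066-07-21.

2066-07-21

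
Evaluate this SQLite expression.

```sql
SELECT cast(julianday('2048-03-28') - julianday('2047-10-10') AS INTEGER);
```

21 days remain in October 2047 after the 10th (31 − 10).
November 2047: 30 days.
December 2047: 31 days.
January 2048: 31 days.
February 2048: 29 days (leap year).
Then 28 days into March 2048.
Total: 21 + 30 + 31 + 31 + 29 + 28 = 170.

170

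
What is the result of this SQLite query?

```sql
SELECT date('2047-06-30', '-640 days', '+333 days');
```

Applying '-640 days' to 2047-06-30: counting 640 days back gives 2045-09-28.
Applying '+333 days' to 2045-09-28: counting 333 days forward gives 2046-08-27.

2046-08-27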